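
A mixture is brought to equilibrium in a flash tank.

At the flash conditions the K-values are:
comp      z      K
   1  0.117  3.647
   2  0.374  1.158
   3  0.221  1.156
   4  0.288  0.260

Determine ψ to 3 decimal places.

Material balance + equilibrium reduce to Σ zᵢ(Kᵢ−1)/(1+ψ(Kᵢ−1)) = 0.
g(0) = ΣzᵢKᵢ − 1 = 0.190 and g(1) = 1 − Σzᵢ/Kᵢ = -0.654, so a root lies in (0, 1).
Iterate (Newton) starting at ψ = 0.61:
  ψ = 0.610: g = -0.1847, g' = -0.656 → ψ = 0.329
  ψ = 0.329: g = -0.0270, g' = -0.523 → ψ = 0.277
  ψ = 0.277: g = 0.0003, g' = -0.536 → ψ = 0.278
Converged at ψ = 0.278.

ψ = 0.278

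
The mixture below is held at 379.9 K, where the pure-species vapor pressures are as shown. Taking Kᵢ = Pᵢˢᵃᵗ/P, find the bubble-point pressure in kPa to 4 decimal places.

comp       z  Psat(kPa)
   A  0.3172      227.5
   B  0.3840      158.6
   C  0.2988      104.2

At the bubble point ψ → 0, so ΣzᵢKᵢ = 1 with Kᵢ = Pᵢˢᵃᵗ/P ⇒ P = ΣzᵢPᵢˢᵃᵗ.
P = 0.3172·227.5 + 0.3840·158.6 + 0.2988·104.2 = 164.2004 kPa

Pbub = 164.2004 kPa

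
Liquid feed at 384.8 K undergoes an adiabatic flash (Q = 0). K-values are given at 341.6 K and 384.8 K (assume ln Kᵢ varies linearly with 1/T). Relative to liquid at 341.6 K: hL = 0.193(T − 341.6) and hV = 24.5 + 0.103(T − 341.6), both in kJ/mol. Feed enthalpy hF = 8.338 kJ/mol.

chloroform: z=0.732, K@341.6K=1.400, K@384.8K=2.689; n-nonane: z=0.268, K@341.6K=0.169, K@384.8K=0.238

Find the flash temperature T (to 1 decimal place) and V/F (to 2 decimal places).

T = 344.6 K, V/F = 0.32

Adiabatic flash: solve Rachford–Rice at each trial T, then check hF = ψ·hV(T) + (1−ψ)·hL(T).
  T = 341.6 K: K = (1.400, 0.169), RR gives ψ = 0.211, H_out = 5.166 kJ/mol
  T = 384.8 K: K = (2.689, 0.238), RR gives ψ = 0.802, H_out = 24.868 kJ/mol
  T = 363.2 K: K = (1.978, 0.203), RR gives ψ = 0.644, H_out = 18.696 kJ/mol
  T = 352.4 K: K = (1.673, 0.186), RR gives ψ = 0.501, H_out = 13.862 kJ/mol
  T = 347.0 K: K = (1.533, 0.177), RR gives ψ = 0.386, H_out = 10.322 kJ/mol
  T = 344.3 K: K = (1.465, 0.173), RR gives ψ = 0.309, H_out = 8.023 kJ/mol
  T = 345.6 K: K = (1.497, 0.175), RR gives ψ = 0.349, H_out = 9.187 kJ/mol
  T = 345.0 K: K = (1.483, 0.174), RR gives ψ = 0.331, H_out = 8.664 kJ/mol
Linear interpolation between T = 344.3 (H_out = 8.023) and T = 345.0 (H_out = 8.664) on hF = 8.338 gives T ≈ 344.6 K, at which ψ = 0.32.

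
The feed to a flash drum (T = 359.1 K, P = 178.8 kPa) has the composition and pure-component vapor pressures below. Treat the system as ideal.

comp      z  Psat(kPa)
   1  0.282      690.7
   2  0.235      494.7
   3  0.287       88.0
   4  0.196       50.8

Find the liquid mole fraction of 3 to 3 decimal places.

x_3 = 0.427

Raoult's law: Kᵢ = Pᵢˢᵃᵗ/P = Pᵢˢᵃᵗ/178.8.
  K_1 = 690.7/178.8 = 3.86298, K_2 = 494.7/178.8 = 2.76678, K_3 = 88.0/178.8 = 0.49217, K_4 = 50.8/178.8 = 0.28412
Material balance + equilibrium reduce to Σ zᵢ(Kᵢ−1)/(1+V/F(Kᵢ−1)) = 0.
g(0) = ΣzᵢKᵢ − 1 = 0.936 and g(1) = 1 − Σzᵢ/Kᵢ = -0.431, so a root lies in (0, 1).
Iterate (Newton) starting at V/F = 0.63:
  V/F = 0.630: g = 0.0146, g' = -0.952 → V/F = 0.645
Converged at V/F = 0.645.
Compositions from xᵢ = zᵢ/(1+V/F(Kᵢ−1)), yᵢ = Kᵢxᵢ:
  1: x = 0.099, y = 0.383
  2: x = 0.110, y = 0.304
  3: x = 0.427, y = 0.210
  4: x = 0.364, y = 0.103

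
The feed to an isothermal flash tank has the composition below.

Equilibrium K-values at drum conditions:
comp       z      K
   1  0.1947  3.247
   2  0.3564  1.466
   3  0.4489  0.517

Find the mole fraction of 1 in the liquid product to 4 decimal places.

Let ψ = V/F and solve Σ zᵢ(Kᵢ−1)/(1+ψ(Kᵢ−1)) = 0.
Check two-phase: ΣzᵢKᵢ = 1.3868 > 1 and Σzᵢ/Kᵢ = 1.1714 > 1, so g(0) = 0.3868 > 0 and g(1) = -0.1714 < 0.
Newton–Raphson from ψ = 0.32:
  ψ = 0.3200: g = 0.14257, g' = -0.5378 → ψ = 0.5851
  ψ = 0.5851: g = 0.01727, g' = -0.4347 → ψ = 0.6248
  ψ = 0.6248: g = 0.00008, g' = -0.4313 → ψ = 0.6250
Converged at ψ = 0.6250.
Compositions from xᵢ = zᵢ/(1+ψ(Kᵢ−1)), yᵢ = Kᵢxᵢ:
  1: x = 0.0810, y = 0.2629
  2: x = 0.2760, y = 0.4046
  3: x = 0.6430, y = 0.3324

x_1 = 0.0810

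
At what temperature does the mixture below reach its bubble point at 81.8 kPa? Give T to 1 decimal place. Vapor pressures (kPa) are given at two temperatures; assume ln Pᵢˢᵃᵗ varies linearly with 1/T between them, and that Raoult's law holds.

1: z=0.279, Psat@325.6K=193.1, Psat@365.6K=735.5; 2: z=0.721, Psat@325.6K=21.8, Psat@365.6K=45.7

Bubble-point temperature: ΣzᵢPᵢˢᵃᵗ(T) = P. Interpolate ln Pᵢˢᵃᵗ = aᵢ + bᵢ/T.
  T = 325.6 K: ΣzᵢPᵢˢᵃᵗ = 69.59 kPa
  T = 365.6 K: ΣzᵢPᵢˢᵃᵗ = 238.15 kPa
  T = 345.6 K: ΣzᵢPᵢˢᵃᵗ = 132.54 kPa
  T = 335.6 K: ΣzᵢPᵢˢᵃᵗ = 96.78 kPa
  T = 330.6 K: ΣzᵢPᵢˢᵃᵗ = 82.23 kPa
  T = 328.1 K: ΣzᵢPᵢˢᵃᵗ = 75.68 kPa
Interpolating between 328.1 K and 330.6 K gives T ≈ 330.4 K.

T = 330.4 K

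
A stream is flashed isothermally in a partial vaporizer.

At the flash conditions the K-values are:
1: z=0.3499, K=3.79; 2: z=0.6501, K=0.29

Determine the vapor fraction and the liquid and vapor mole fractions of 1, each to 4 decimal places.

Binary case is linear: z₁(K₁−1)(1+ψ(K₂−1)) + z₂(K₂−1)(1+ψ(K₁−1)) = 0
⇒ ψ = [z₁(K₁−1)+z₂(K₂−1)] / [−(K₁−1)(K₂−1)] = 0.51465/1.98090 = 0.2598
Compositions from xᵢ = zᵢ/(1+ψ(Kᵢ−1)), yᵢ = Kᵢxᵢ:
  1: x = 0.2029, y = 0.7688
  2: x = 0.7971, y = 0.2312

ψ = 0.2598, x_1 = 0.2029, y_1 = 0.7688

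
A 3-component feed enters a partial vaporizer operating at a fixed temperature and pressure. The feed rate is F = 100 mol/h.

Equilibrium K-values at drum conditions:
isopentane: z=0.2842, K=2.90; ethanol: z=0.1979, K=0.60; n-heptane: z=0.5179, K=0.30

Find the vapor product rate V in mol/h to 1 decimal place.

V = 8.3 mol/h

Rachford–Rice: g(V/F) = Σ zᵢ(Kᵢ−1)/(1+V/F(Kᵢ−1)) = 0.
g(0) = ΣzᵢKᵢ − 1 = 0.0983 and g(1) = 1 − Σzᵢ/Kᵢ = -1.1542, so a root lies in (0, 1).
Iterate (Newton) starting at V/F = 0.47:
  V/F = 0.4700: g = -0.35252, g' = -0.8980 → V/F = 0.0774
  V/F = 0.0774: g = 0.00574, g' = -1.0971 → V/F = 0.0827
Converged at V/F = 0.0827.
Then V = V/F·F = 0.0827·100 = 8.3 mol/h and L = F − V = 91.7 mol/h.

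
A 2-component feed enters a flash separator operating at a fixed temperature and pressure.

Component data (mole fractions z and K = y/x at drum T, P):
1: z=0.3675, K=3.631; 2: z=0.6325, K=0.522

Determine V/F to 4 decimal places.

Rachford–Rice: g(V/F) = Σ zᵢ(Kᵢ−1)/(1+V/F(Kᵢ−1)) = 0.
Check two-phase: ΣzᵢKᵢ = 1.6646 > 1 and Σzᵢ/Kᵢ = 1.3129 > 1, so g(0) = 0.6646 > 0 and g(1) = -0.3129 < 0.
Binary case is linear: z₁(K₁−1)(1+V/F(K₂−1)) + z₂(K₂−1)(1+V/F(K₁−1)) = 0
⇒ V/F = [z₁(K₁−1)+z₂(K₂−1)] / [−(K₁−1)(K₂−1)] = 0.66456/1.25762 = 0.5284

V/F = 0.5284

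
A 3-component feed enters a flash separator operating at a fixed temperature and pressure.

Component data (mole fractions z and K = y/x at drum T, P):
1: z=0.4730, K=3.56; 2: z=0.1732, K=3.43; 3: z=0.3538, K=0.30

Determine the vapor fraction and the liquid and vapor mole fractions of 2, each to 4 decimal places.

ψ = 0.7830, x_2 = 0.0597, y_2 = 0.2047

Material balance + equilibrium reduce to Σ zᵢ(Kᵢ−1)/(1+ψ(Kᵢ−1)) = 0.
Check two-phase: ΣzᵢKᵢ = 2.3841 > 1 and Σzᵢ/Kᵢ = 1.3627 > 1, so g(0) = 1.3841 > 0 and g(1) = -0.3627 < 0.
Newton iteration, ψ⁰ = 0.54:
  ψ = 0.5400: g = 0.29212, g' = -1.1855 → ψ = 0.7864
  ψ = 0.7864: g = -0.00450, g' = -1.3201 → ψ = 0.7830
Converged at ψ = 0.7830.
Compositions from xᵢ = zᵢ/(1+ψ(Kᵢ−1)), yᵢ = Kᵢxᵢ:
  1: x = 0.1574, y = 0.5605
  2: x = 0.0597, y = 0.2047
  3: x = 0.7829, y = 0.2349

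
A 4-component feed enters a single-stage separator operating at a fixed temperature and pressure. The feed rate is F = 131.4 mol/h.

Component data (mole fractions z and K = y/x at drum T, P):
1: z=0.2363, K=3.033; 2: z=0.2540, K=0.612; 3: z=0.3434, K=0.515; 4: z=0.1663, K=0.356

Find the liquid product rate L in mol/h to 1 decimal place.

L = 117.2 mol/h

Material balance + equilibrium reduce to Σ zᵢ(Kᵢ−1)/(1+β(Kᵢ−1)) = 0.
Feasibility: ΣzᵢKᵢ = 1.1082, Σzᵢ/Kᵢ = 1.6269 — both > 1, two phases present.
Newton–Raphson from β = 0.55:
  β = 0.5500: g = -0.29146, g' = -0.5951 → β = 0.0602
  β = 0.0602: g = 0.04411, g' = -0.9756 → β = 0.1054
  β = 0.1054: g = 0.00242, g' = -0.8730 → β = 0.1082
Converged at β = 0.1082.
Then V = β·F = 0.1082·131.4 = 14.2 mol/h and L = F − V = 117.2 mol/h.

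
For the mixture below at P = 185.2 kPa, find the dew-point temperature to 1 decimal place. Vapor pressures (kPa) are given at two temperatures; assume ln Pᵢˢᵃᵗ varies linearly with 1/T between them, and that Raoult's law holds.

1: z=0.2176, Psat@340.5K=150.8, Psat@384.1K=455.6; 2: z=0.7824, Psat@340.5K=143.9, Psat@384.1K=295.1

T = 352.7 K

Dew-point temperature: Σzᵢ·P/Pᵢˢᵃᵗ(T) = 1. Interpolate ln Pᵢˢᵃᵗ = aᵢ + bᵢ/T.
  T = 340.5 K: ΣzᵢP/Pᵢˢᵃᵗ = 1.2742
  T = 384.1 K: ΣzᵢP/Pᵢˢᵃᵗ = 0.5795
  T = 362.3 K: ΣzᵢP/Pᵢˢᵃᵗ = 0.8368
  T = 351.4 K: ΣzᵢP/Pᵢˢᵃᵗ = 1.0251
  T = 356.9 K: ΣzᵢP/Pᵢˢᵃᵗ = 0.9237
  T = 354.1 K: ΣzᵢP/Pᵢˢᵃᵗ = 0.9736
Interpolating between 351.4 K and 354.1 K gives T ≈ 352.7 K.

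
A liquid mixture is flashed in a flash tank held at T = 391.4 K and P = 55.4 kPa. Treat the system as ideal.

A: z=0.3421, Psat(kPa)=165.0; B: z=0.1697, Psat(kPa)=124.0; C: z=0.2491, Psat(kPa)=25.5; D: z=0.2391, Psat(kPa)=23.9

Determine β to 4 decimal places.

Raoult's law: Kᵢ = Pᵢˢᵃᵗ/P = Pᵢˢᵃᵗ/55.4.
  K_A = 165.0/55.4 = 2.978339, K_B = 124.0/55.4 = 2.238267, K_C = 25.5/55.4 = 0.460289, K_D = 23.9/55.4 = 0.431408
Rachford–Rice: g(β) = Σ zᵢ(Kᵢ−1)/(1+β(Kᵢ−1)) = 0.
g(0) = ΣzᵢKᵢ − 1 = 0.6165 and g(1) = 1 − Σzᵢ/Kᵢ = -0.2861, so a root lies in (0, 1).
Newton iteration, β⁰ = 0.5:
  β = 0.5000: g = 0.09593, g' = -0.7247 → β = 0.6324
  β = 0.6324: g = 0.00212, g' = -0.7018 → β = 0.6354
Converged at β = 0.6354.

β = 0.6354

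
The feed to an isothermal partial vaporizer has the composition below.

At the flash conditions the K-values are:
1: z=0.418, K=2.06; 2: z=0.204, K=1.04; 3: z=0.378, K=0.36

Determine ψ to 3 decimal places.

Material balance + equilibrium reduce to Σ zᵢ(Kᵢ−1)/(1+ψ(Kᵢ−1)) = 0.
Check two-phase: ΣzᵢKᵢ = 1.209 > 1 and Σzᵢ/Kᵢ = 1.449 > 1, so g(0) = 0.209 > 0 and g(1) = -0.449 < 0.
Newton iteration, ψ⁰ = 0.5:
  ψ = 0.500: g = -0.0582, g' = -0.536 → ψ = 0.391
  ψ = 0.391: g = -0.0016, g' = -0.511 → ψ = 0.388
Converged at ψ = 0.388.

ψ = 0.388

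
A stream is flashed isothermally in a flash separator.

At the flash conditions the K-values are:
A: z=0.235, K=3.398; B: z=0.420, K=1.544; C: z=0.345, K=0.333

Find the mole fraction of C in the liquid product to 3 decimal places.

Let β = V/F and solve Σ zᵢ(Kᵢ−1)/(1+β(Kᵢ−1)) = 0.
g(0) = ΣzᵢKᵢ − 1 = 0.562 and g(1) = 1 − Σzᵢ/Kᵢ = -0.377, so a root lies in (0, 1).
Newton–Raphson from β = 0.34:
  β = 0.340: g = 0.2056, g' = -0.755 → β = 0.612
  β = 0.612: g = 0.0108, g' = -0.730 → β = 0.627
Converged at β = 0.627.
Compositions from xᵢ = zᵢ/(1+β(Kᵢ−1)), yᵢ = Kᵢxᵢ:
  A: x = 0.094, y = 0.319
  B: x = 0.313, y = 0.484
  C: x = 0.593, y = 0.197

x_C = 0.593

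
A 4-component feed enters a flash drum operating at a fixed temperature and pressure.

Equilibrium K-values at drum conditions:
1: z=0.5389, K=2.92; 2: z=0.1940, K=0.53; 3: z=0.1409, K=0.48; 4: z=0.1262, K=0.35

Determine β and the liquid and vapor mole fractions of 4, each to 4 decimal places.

β = 0.7541, x_4 = 0.2475, y_4 = 0.0866

Newton iteration, β⁰ = 0.5:
  β = 0.5000: g = 0.18818, g' = -0.7770 → β = 0.7422
  β = 0.7422: g = 0.00884, g' = -0.7390 → β = 0.7542
  β = 0.7542: g = -0.00002, g' = -0.7426 → β = 0.7541
Converged at β = 0.7541.
Compositions from xᵢ = zᵢ/(1+β(Kᵢ−1)), yᵢ = Kᵢxᵢ:
  1: x = 0.2201, y = 0.6428
  2: x = 0.3005, y = 0.1593
  3: x = 0.2318, y = 0.1113
  4: x = 0.2475, y = 0.0866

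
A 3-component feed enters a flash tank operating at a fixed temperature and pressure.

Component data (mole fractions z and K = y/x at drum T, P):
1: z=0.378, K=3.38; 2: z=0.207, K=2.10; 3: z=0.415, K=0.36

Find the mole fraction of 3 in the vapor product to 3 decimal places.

y_3 = 0.266

Material balance + equilibrium reduce to Σ zᵢ(Kᵢ−1)/(1+β(Kᵢ−1)) = 0.
Feasibility: ΣzᵢKᵢ = 1.862, Σzᵢ/Kᵢ = 1.363 — both > 1, two phases present.
Iterate (Newton) starting at β = 0.69:
  β = 0.690: g = -0.0057, g' = -0.933 → β = 0.684
Converged at β = 0.684.
Compositions from xᵢ = zᵢ/(1+β(Kᵢ−1)), yᵢ = Kᵢxᵢ:
  1: x = 0.144, y = 0.486
  2: x = 0.118, y = 0.248
  3: x = 0.738, y = 0.266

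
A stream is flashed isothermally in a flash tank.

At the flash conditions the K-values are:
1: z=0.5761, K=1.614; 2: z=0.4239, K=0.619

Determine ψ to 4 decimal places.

Binary case is linear: z₁(K₁−1)(1+ψ(K₂−1)) + z₂(K₂−1)(1+ψ(K₁−1)) = 0
⇒ ψ = [z₁(K₁−1)+z₂(K₂−1)] / [−(K₁−1)(K₂−1)] = 0.19222/0.23393 = 0.8217

ψ = 0.8217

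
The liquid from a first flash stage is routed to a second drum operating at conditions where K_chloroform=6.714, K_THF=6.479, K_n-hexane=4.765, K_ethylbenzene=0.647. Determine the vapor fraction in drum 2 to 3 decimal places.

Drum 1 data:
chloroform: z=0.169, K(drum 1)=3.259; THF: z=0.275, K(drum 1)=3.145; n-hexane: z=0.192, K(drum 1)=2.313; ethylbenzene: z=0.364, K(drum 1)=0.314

Drum 1:
Newton–Raphson from ψ₁ = 0.32:
  ψ₁ = 0.320: g = 0.4289, g' = -1.181 → ψ₁ = 0.683
  ψ₁ = 0.683: g = 0.0522, g' = -1.040 → ψ₁ = 0.733
  ψ₁ = 0.733: g = -0.0012, g' = -1.093 → ψ₁ = 0.732
Converged at ψ₁ = 0.732.
Drum-1 compositions:
  chloroform: x = 0.064, y = 0.207
  THF: x = 0.107, y = 0.336
  n-hexane: x = 0.098, y = 0.226
  ethylbenzene: x = 0.731, y = 0.230
Drum-2 feed = drum-1 liquid: z₂ = (0.0637, 0.1070, 0.0979, 0.7315).
Drum 2:
Newton–Raphson from ψ₂ = 0.58:
  ψ₂ = 0.580: g = 0.0157, g' = -0.577 → ψ₂ = 0.607
  ψ₂ = 0.607: g = 0.0003, g' = -0.552 → ψ₂ = 0.608
Converged at ψ₂ = 0.608.
  chloroform: x = 0.014, y = 0.096
  THF: x = 0.025, y = 0.160
  n-hexane: x = 0.030, y = 0.142
  ethylbenzene: x = 0.931, y = 0.603

V/F (drum 2) = 0.608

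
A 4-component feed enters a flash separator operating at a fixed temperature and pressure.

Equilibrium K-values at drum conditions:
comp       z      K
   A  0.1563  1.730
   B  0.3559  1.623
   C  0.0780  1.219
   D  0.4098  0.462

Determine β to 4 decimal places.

Let β = V/F and solve Σ zᵢ(Kᵢ−1)/(1+β(Kᵢ−1)) = 0.
Check two-phase: ΣzᵢKᵢ = 1.1324 > 1 and Σzᵢ/Kᵢ = 1.2606 > 1, so g(0) = 0.1324 > 0 and g(1) = -0.2606 < 0.
Iterate (Newton) starting at β = 0.5:
  β = 0.5000: g = -0.03356, g' = -0.3500 → β = 0.4041
  β = 0.4041: g = -0.00080, g' = -0.3347 → β = 0.4017
Converged at β = 0.4017.

β = 0.4017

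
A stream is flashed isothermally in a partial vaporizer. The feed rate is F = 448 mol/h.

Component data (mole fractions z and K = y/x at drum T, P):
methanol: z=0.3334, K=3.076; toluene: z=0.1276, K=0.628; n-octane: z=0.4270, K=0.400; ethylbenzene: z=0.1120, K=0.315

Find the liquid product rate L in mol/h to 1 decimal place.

Rachford–Rice: g(ψ) = Σ zᵢ(Kᵢ−1)/(1+ψ(Kᵢ−1)) = 0.
Feasibility: ΣzᵢKᵢ = 1.3118, Σzᵢ/Kᵢ = 1.7346 — both > 1, two phases present.
Newton–Raphson from ψ = 0.56:
  ψ = 0.5600: g = -0.25021, g' = -0.8224 → ψ = 0.2558
  ψ = 0.2558: g = 0.00399, g' = -0.9264 → ψ = 0.2601
Converged at ψ = 0.2601.
Then V = ψ·F = 0.2601·448 = 116.5 mol/h and L = F − V = 331.5 mol/h.

L = 331.5 mol/h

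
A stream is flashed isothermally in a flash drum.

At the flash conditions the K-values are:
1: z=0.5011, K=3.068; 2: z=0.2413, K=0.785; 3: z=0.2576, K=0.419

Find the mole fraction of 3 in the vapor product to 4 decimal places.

y_3 = 0.2198

Newton iteration, β⁰ = 0.52:
  β = 0.5200: g = 0.22646, g' = -0.6902 → β = 0.8481
  β = 0.8481: g = 0.01781, g' = -0.6372 → β = 0.8760
  β = 0.8760: g = -0.00015, g' = -0.6487 → β = 0.8758
Converged at β = 0.8758.
Compositions from xᵢ = zᵢ/(1+β(Kᵢ−1)), yᵢ = Kᵢxᵢ:
  1: x = 0.1783, y = 0.5469
  2: x = 0.2973, y = 0.2334
  3: x = 0.5245, y = 0.2198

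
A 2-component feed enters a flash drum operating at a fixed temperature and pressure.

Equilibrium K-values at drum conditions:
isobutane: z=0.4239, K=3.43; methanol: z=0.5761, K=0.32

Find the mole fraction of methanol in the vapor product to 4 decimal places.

y_methanol = 0.2500

Material balance + equilibrium reduce to Σ zᵢ(Kᵢ−1)/(1+β(Kᵢ−1)) = 0.
Check two-phase: ΣzᵢKᵢ = 1.6383 > 1 and Σzᵢ/Kᵢ = 1.9239 > 1, so g(0) = 0.6383 > 0 and g(1) = -0.9239 < 0.
Binary case is linear: z₁(K₁−1)(1+β(K₂−1)) + z₂(K₂−1)(1+β(K₁−1)) = 0
⇒ β = [z₁(K₁−1)+z₂(K₂−1)] / [−(K₁−1)(K₂−1)] = 0.63833/1.65240 = 0.3863
Compositions from xᵢ = zᵢ/(1+β(Kᵢ−1)), yᵢ = Kᵢxᵢ:
  isobutane: x = 0.2186, y = 0.7500
  methanol: x = 0.7814, y = 0.2500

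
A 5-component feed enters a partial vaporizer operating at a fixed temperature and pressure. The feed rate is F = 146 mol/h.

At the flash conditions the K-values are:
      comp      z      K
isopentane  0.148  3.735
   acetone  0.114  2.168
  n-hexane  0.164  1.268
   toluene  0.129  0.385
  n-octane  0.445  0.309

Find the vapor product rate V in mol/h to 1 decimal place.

V = 23.7 mol/h

Material balance + equilibrium reduce to Σ zᵢ(Kᵢ−1)/(1+ψ(Kᵢ−1)) = 0.
g(0) = ΣzᵢKᵢ − 1 = 0.195 and g(1) = 1 − Σzᵢ/Kᵢ = -0.997, so a root lies in (0, 1).
Newton iteration, ψ⁰ = 0.5:
  ψ = 0.500: g = -0.2906, g' = -0.866 → ψ = 0.165
  ψ = 0.165: g = -0.0023, g' = -0.978 → ψ = 0.162
Converged at ψ = 0.162.
Then V = ψ·F = 0.1622·146 = 23.7 mol/h and L = F − V = 122.3 mol/h.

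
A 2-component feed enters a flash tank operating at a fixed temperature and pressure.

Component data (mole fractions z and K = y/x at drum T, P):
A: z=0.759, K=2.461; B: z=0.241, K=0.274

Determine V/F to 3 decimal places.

V/F = 0.880

Material balance + equilibrium reduce to Σ zᵢ(Kᵢ−1)/(1+V/F(Kᵢ−1)) = 0.
Check two-phase: ΣzᵢKᵢ = 1.934 > 1 and Σzᵢ/Kᵢ = 1.188 > 1, so g(0) = 0.934 > 0 and g(1) = -0.188 < 0.
Binary case is linear: z₁(K₁−1)(1+V/F(K₂−1)) + z₂(K₂−1)(1+V/F(K₁−1)) = 0
⇒ V/F = [z₁(K₁−1)+z₂(K₂−1)] / [−(K₁−1)(K₂−1)] = 0.9339/1.0607 = 0.880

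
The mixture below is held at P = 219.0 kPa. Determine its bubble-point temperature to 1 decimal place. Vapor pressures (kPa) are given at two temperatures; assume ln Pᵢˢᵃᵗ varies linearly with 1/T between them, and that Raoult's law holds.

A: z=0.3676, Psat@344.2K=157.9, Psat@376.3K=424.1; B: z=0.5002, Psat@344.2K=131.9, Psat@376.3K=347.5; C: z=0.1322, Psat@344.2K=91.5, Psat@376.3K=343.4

Bubble-point temperature: ΣzᵢPᵢˢᵃᵗ(T) = P. Interpolate ln Pᵢˢᵃᵗ = aᵢ + bᵢ/T.
  T = 344.2 K: ΣzᵢPᵢˢᵃᵗ = 136.12 kPa
  T = 376.3 K: ΣzᵢPᵢˢᵃᵗ = 375.12 kPa
  T = 360.2 K: ΣzᵢPᵢˢᵃᵗ = 230.44 kPa
  T = 352.2 K: ΣzᵢPᵢˢᵃᵗ = 178.11 kPa
  T = 356.2 K: ΣzᵢPᵢˢᵃᵗ = 202.86 kPa
  T = 358.2 K: ΣzᵢPᵢˢᵃᵗ = 216.28 kPa
Interpolating between 358.2 K and 360.2 K gives T ≈ 358.6 K.

T = 358.6 K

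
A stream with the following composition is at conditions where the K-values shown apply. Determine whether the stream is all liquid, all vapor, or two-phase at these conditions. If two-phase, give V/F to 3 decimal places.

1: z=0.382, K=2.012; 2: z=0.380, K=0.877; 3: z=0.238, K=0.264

two-phase, V/F = 0.351

ΣzᵢKᵢ = 1.165; Σzᵢ/Kᵢ = 1.525.
Both exceed 1, so a two-phase solution exists.
Rachford–Rice: g(ψ) = Σ zᵢ(Kᵢ−1)/(1+ψ(Kᵢ−1)) = 0.
Iterate (Newton) starting at ψ = 0.5:
  ψ = 0.500: g = -0.0703, g' = -0.502 → ψ = 0.360
  ψ = 0.360: g = -0.0038, g' = -0.455 → ψ = 0.352
  ψ = 0.352: g = -0.0000, g' = -0.454 → ψ = 0.351
Converged at ψ = 0.351.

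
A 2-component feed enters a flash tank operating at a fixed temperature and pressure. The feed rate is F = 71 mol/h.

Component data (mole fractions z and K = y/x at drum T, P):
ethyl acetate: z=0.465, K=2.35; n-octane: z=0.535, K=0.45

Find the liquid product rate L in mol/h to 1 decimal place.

L = 39.1 mol/h

Rachford–Rice: g(V/F) = Σ zᵢ(Kᵢ−1)/(1+V/F(Kᵢ−1)) = 0.
Check two-phase: ΣzᵢKᵢ = 1.334 > 1 and Σzᵢ/Kᵢ = 1.387 > 1, so g(0) = 0.333 > 0 and g(1) = -0.387 < 0.
Binary case is linear: z₁(K₁−1)(1+V/F(K₂−1)) + z₂(K₂−1)(1+V/F(K₁−1)) = 0
⇒ V/F = [z₁(K₁−1)+z₂(K₂−1)] / [−(K₁−1)(K₂−1)] = 0.3335/0.7425 = 0.449
Then V = V/F·F = 0.4492·71 = 31.9 mol/h and L = F − V = 39.1 mol/h.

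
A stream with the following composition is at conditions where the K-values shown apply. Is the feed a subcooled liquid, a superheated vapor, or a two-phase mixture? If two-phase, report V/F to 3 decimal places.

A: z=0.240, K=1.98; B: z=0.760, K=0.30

ΣzᵢKᵢ = 0.703; Σzᵢ/Kᵢ = 2.655.
Since ΣzᵢKᵢ < 1 the mixture is below its bubble point — single liquid phase.

subcooled liquid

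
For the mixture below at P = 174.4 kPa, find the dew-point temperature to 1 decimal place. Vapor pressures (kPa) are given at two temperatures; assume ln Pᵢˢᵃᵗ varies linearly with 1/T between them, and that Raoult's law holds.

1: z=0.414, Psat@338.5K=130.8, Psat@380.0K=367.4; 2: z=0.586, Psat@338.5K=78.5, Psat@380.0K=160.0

T = 369.7 K

Dew-point temperature: Σzᵢ·P/Pᵢˢᵃᵗ(T) = 1. Interpolate ln Pᵢˢᵃᵗ = aᵢ + bᵢ/T.
  T = 338.5 K: ΣzᵢP/Pᵢˢᵃᵗ = 1.8539
  T = 380.0 K: ΣzᵢP/Pᵢˢᵃᵗ = 0.8353
  T = 359.2 K: ΣzᵢP/Pᵢˢᵃᵗ = 1.2142
  T = 369.6 K: ΣzᵢP/Pᵢˢᵃᵗ = 1.0012
  T = 374.8 K: ΣzᵢP/Pᵢˢᵃᵗ = 0.9132
  T = 372.2 K: ΣzᵢP/Pᵢˢᵃᵗ = 0.9559
Interpolating between 369.6 K and 372.2 K gives T ≈ 369.7 K.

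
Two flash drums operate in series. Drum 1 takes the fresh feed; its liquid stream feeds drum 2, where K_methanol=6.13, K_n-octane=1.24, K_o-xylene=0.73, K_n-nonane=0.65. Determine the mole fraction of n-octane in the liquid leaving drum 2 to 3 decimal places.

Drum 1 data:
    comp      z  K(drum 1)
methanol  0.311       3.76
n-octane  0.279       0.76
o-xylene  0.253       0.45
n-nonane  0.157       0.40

x_n-octane (drum 2) = 0.265

Drum 1:
Iterate (Newton) starting at ψ₁ = 0.46:
  ψ₁ = 0.460: g = -0.0135, g' = -0.725 → ψ₁ = 0.441
  ψ₁ = 0.441: g = 0.0001, g' = -0.740 → ψ₁ = 0.442
Converged at ψ₁ = 0.442.
Drum-1 compositions:
  methanol: x = 0.140, y = 0.527
  n-octane: x = 0.312, y = 0.237
  o-xylene: x = 0.334, y = 0.150
  n-nonane: x = 0.214, y = 0.085
Drum-2 feed = drum-1 liquid: z₂ = (0.1402, 0.3121, 0.3342, 0.2136).
Drum 2:
Rachford–Rice: g(ψ₂) = Σ zᵢ(Kᵢ−1)/(1+ψ₂(Kᵢ−1)) = 0.
g(0) = ΣzᵢKᵢ − 1 = 0.629 and g(1) = 1 − Σzᵢ/Kᵢ = -0.061, so a root lies in (0, 1).
Iterate (Newton) starting at ψ₂ = 0.5:
  ψ₂ = 0.500: g = 0.0736, g' = -0.376 → ψ₂ = 0.696
  ψ₂ = 0.696: g = 0.0115, g' = -0.272 → ψ₂ = 0.738
  ψ₂ = 0.738: g = 0.0003, g' = -0.259 → ψ₂ = 0.740
Converged at ψ₂ = 0.740.
  methanol: x = 0.029, y = 0.179
  n-octane: x = 0.265, y = 0.329
  o-xylene: x = 0.418, y = 0.305
  n-nonane: x = 0.288, y = 0.187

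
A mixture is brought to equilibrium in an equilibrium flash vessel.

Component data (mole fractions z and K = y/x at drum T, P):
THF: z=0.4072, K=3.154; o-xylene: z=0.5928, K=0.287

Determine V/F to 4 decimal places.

V/F = 0.2959

Material balance + equilibrium reduce to Σ zᵢ(Kᵢ−1)/(1+V/F(Kᵢ−1)) = 0.
Check two-phase: ΣzᵢKᵢ = 1.4544 > 1 and Σzᵢ/Kᵢ = 2.1946 > 1, so g(0) = 0.4544 > 0 and g(1) = -1.1946 < 0.
Binary case is linear: z₁(K₁−1)(1+V/F(K₂−1)) + z₂(K₂−1)(1+V/F(K₁−1)) = 0
⇒ V/F = [z₁(K₁−1)+z₂(K₂−1)] / [−(K₁−1)(K₂−1)] = 0.45444/1.53580 = 0.2959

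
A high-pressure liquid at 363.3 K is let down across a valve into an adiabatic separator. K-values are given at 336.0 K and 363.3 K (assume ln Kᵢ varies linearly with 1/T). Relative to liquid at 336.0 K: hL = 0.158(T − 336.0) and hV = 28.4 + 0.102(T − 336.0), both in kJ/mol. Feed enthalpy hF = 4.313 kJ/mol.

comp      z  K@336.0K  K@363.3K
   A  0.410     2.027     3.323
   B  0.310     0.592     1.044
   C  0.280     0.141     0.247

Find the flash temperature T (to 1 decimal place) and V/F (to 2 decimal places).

T = 338.2 K, V/F = 0.14

Adiabatic flash: solve Rachford–Rice at each trial T, then check hF = ψ·hV(T) + (1−ψ)·hL(T).
  T = 336.0 K: K = (2.027, 0.592, 0.141), RR gives ψ = 0.080, H_out = 2.276 kJ/mol
  T = 363.3 K: K = (3.323, 1.044, 0.247), RR gives ψ = 0.629, H_out = 21.207 kJ/mol
  T = 349.6 K: K = (2.618, 0.794, 0.188), RR gives ψ = 0.396, H_out = 13.094 kJ/mol
  T = 342.8 K: K = (2.310, 0.688, 0.163), RR gives ψ = 0.254, H_out = 8.203 kJ/mol
  T = 339.4 K: K = (2.165, 0.639, 0.152), RR gives ψ = 0.173, H_out = 5.407 kJ/mol
  T = 337.7 K: K = (2.095, 0.615, 0.146), RR gives ψ = 0.128, H_out = 3.890 kJ/mol
Linear interpolation between T = 337.7 (H_out = 3.890) and T = 339.4 (H_out = 5.407) on hF = 4.313 gives T ≈ 338.2 K, at which ψ = 0.14.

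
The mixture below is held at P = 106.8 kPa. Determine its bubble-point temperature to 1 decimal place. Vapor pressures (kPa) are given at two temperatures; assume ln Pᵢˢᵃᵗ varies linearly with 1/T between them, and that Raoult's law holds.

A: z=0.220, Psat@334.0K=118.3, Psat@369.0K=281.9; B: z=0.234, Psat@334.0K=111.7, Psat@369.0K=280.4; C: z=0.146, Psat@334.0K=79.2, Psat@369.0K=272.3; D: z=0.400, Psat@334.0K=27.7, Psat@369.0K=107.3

T = 345.4 K

Bubble-point temperature: ΣzᵢPᵢˢᵃᵗ(T) = P. Interpolate ln Pᵢˢᵃᵗ = aᵢ + bᵢ/T.
  T = 334.0 K: ΣzᵢPᵢˢᵃᵗ = 74.81 kPa
  T = 369.0 K: ΣzᵢPᵢˢᵃᵗ = 210.31 kPa
  T = 351.5 K: ΣzᵢPᵢˢᵃᵗ = 128.09 kPa
  T = 342.8 K: ΣzᵢPᵢˢᵃᵗ = 98.59 kPa
  T = 347.1 K: ΣzᵢPᵢˢᵃᵗ = 112.36 kPa
  T = 345.0 K: ΣzᵢPᵢˢᵃᵗ = 105.44 kPa
Interpolating between 345.0 K and 347.1 K gives T ≈ 345.4 K.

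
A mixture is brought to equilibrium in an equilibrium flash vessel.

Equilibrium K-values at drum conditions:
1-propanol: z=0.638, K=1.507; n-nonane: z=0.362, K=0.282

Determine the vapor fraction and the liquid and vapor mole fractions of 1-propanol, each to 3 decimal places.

Material balance + equilibrium reduce to Σ zᵢ(Kᵢ−1)/(1+ψ(Kᵢ−1)) = 0.
Feasibility: ΣzᵢKᵢ = 1.064, Σzᵢ/Kᵢ = 1.707 — both > 1, two phases present.
Binary case is linear: z₁(K₁−1)(1+ψ(K₂−1)) + z₂(K₂−1)(1+ψ(K₁−1)) = 0
⇒ ψ = [z₁(K₁−1)+z₂(K₂−1)] / [−(K₁−1)(K₂−1)] = 0.0635/0.3640 = 0.175
Compositions from xᵢ = zᵢ/(1+ψ(Kᵢ−1)), yᵢ = Kᵢxᵢ:
  1-propanol: x = 0.586, y = 0.883
  n-nonane: x = 0.414, y = 0.117

ψ = 0.175, x_1-propanol = 0.586, y_1-propanol = 0.883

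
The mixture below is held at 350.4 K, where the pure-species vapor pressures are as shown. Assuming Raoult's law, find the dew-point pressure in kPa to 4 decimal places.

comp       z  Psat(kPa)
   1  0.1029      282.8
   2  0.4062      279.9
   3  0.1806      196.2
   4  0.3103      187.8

At the dew point ψ → 1, so Σzᵢ/Kᵢ = 1 with Kᵢ = Pᵢˢᵃᵗ/P ⇒ 1/P = Σzᵢ/Pᵢˢᵃᵗ.
1/P = 0.1029/282.8 + 0.4062/279.9 + 0.1806/196.2 + 0.3103/187.8 = 0.0043879 ⇒ P = 227.9009 kPa

Pdew = 227.9009 kPa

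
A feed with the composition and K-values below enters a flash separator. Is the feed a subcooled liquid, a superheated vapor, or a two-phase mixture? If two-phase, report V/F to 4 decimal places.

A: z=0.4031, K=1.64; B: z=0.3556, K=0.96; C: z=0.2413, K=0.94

ΣzᵢKᵢ = 1.2293; Σzᵢ/Kᵢ = 0.8729.
Since Σzᵢ/Kᵢ < 1 the mixture is above its dew point — single vapor phase.

superheated vapor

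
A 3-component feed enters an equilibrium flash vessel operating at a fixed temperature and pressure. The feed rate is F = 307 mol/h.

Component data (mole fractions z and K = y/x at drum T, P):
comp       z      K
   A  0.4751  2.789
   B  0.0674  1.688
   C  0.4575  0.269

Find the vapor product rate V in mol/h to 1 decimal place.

Rachford–Rice: g(β) = Σ zᵢ(Kᵢ−1)/(1+β(Kᵢ−1)) = 0.
Feasibility: ΣzᵢKᵢ = 1.5619, Σzᵢ/Kᵢ = 1.9110 — both > 1, two phases present.
Iterate (Newton) starting at β = 0.5:
  β = 0.5000: g = -0.04394, g' = -1.0486 → β = 0.4581
  β = 0.4581: g = -0.00042, g' = -1.0303 → β = 0.4577
Converged at β = 0.4577.
Then V = β·F = 0.4577·307 = 140.5 mol/h and L = F − V = 166.5 mol/h.

V = 140.5 mol/h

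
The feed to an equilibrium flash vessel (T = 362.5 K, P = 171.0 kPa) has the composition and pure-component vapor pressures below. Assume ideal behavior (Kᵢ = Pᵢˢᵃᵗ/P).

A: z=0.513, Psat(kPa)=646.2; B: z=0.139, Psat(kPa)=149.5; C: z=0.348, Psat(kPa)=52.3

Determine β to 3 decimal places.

Raoult's law: Kᵢ = Pᵢˢᵃᵗ/P = Pᵢˢᵃᵗ/171.0.
  K_A = 646.2/171.0 = 3.77895, K_B = 149.5/171.0 = 0.87427, K_C = 52.3/171.0 = 0.30585
Rachford–Rice: g(β) = Σ zᵢ(Kᵢ−1)/(1+β(Kᵢ−1)) = 0.
g(0) = ΣzᵢKᵢ − 1 = 1.167 and g(1) = 1 − Σzᵢ/Kᵢ = -0.433, so a root lies in (0, 1).
Newton–Raphson from β = 0.5:
  β = 0.500: g = 0.2080, g' = -1.090 → β = 0.691
  β = 0.691: g = 0.0049, g' = -1.086 → β = 0.695
Converged at β = 0.695.

β = 0.695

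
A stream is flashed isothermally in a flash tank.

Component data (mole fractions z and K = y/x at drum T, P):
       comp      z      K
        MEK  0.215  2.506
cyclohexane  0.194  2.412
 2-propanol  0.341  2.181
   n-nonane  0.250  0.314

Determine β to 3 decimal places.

Rachford–Rice: g(β) = Σ zᵢ(Kᵢ−1)/(1+β(Kᵢ−1)) = 0.
Feasibility: ΣzᵢKᵢ = 1.829, Σzᵢ/Kᵢ = 1.119 — both > 1, two phases present.
Newton iteration, β⁰ = 0.49:
  β = 0.490: g = 0.3450, g' = -0.754 → β = 0.947
  β = 0.947: g = -0.0491, g' = -1.219 → β = 0.907
  β = 0.907: g = -0.0026, g' = -1.097 → β = 0.905
Converged at β = 0.905.

β = 0.905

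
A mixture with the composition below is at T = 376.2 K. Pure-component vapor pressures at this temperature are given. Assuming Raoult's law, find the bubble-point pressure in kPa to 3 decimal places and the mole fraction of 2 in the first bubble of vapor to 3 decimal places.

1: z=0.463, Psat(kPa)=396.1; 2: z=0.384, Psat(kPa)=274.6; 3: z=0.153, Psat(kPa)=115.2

At the bubble point ψ → 0, so ΣzᵢKᵢ = 1 with Kᵢ = Pᵢˢᵃᵗ/P ⇒ P = ΣzᵢPᵢˢᵃᵗ.
P = 0.463·396.1 + 0.384·274.6 + 0.153·115.2 = 306.466 kPa
yᵢ = zᵢPᵢˢᵃᵗ/P ⇒ y_2 = 0.384·274.6/306.466 = 0.344

Pbub = 306.466 kPa, y_2 = 0.344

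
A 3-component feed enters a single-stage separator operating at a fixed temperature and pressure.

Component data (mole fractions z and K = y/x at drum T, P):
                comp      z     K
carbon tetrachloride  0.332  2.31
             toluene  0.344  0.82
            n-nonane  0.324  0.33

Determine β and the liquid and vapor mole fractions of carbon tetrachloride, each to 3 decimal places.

Material balance + equilibrium reduce to Σ zᵢ(Kᵢ−1)/(1+β(Kᵢ−1)) = 0.
Check two-phase: ΣzᵢKᵢ = 1.156 > 1 and Σzᵢ/Kᵢ = 1.545 > 1, so g(0) = 0.156 > 0 and g(1) = -0.545 < 0.
Iterate (Newton) starting at β = 0.5:
  β = 0.500: g = -0.1317, g' = -0.550 → β = 0.261
  β = 0.261: g = -0.0038, g' = -0.542 → β = 0.254
Converged at β = 0.254.
Compositions from xᵢ = zᵢ/(1+β(Kᵢ−1)), yᵢ = Kᵢxᵢ:
  carbon tetrachloride: x = 0.249, y = 0.576
  toluene: x = 0.360, y = 0.296
  n-nonane: x = 0.390, y = 0.129

β = 0.254, x_carbon tetrachloride = 0.249, y_carbon tetrachloride = 0.576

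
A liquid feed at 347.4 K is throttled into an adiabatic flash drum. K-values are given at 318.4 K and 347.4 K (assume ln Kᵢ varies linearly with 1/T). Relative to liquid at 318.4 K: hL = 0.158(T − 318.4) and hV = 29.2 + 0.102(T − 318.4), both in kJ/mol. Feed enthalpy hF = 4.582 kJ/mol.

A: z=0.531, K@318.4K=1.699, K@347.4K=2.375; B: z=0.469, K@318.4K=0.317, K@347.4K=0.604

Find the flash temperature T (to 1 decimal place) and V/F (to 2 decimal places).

Adiabatic flash: solve Rachford–Rice at each trial T, then check hF = ψ·hV(T) + (1−ψ)·hL(T).
  T = 318.4 K: K = (1.699, 0.317), RR gives ψ = 0.106, H_out = 3.110 kJ/mol
  T = 347.4 K: K = (2.375, 0.604), RR gives ψ = 1.000, H_out = 32.153 kJ/mol
  T = 332.9 K: K = (2.023, 0.444), RR gives ψ = 0.496, H_out = 16.382 kJ/mol
  T = 325.6 K: K = (1.857, 0.376), RR gives ψ = 0.304, H_out = 9.878 kJ/mol
  T = 322.0 K: K = (1.777, 0.346), RR gives ψ = 0.208, H_out = 6.594 kJ/mol
  T = 320.2 K: K = (1.738, 0.331), RR gives ψ = 0.158, H_out = 4.885 kJ/mol
Linear interpolation between T = 318.4 (H_out = 3.110) and T = 320.2 (H_out = 4.885) on hF = 4.582 gives T ≈ 319.9 K, at which ψ = 0.15.

T = 319.9 K, V/F = 0.15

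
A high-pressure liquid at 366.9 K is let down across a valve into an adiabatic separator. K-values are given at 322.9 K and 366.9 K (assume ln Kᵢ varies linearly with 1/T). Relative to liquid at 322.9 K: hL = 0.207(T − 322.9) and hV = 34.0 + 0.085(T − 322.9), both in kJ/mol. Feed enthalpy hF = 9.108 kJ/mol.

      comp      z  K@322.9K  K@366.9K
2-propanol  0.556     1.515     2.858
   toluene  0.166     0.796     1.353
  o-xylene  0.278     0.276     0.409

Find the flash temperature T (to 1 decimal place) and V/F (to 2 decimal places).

Adiabatic flash: solve Rachford–Rice at each trial T, then check hF = ψ·hV(T) + (1−ψ)·hL(T).
  T = 322.9 K: K = (1.515, 0.796, 0.276), RR gives ψ = 0.166, H_out = 5.641 kJ/mol
  T = 366.9 K: K = (2.858, 1.353, 0.409), RR gives ψ = 1.000, H_out = 37.740 kJ/mol
  T = 344.9 K: K = (2.123, 1.055, 0.340), RR gives ψ = 0.727, H_out = 27.329 kJ/mol
  T = 333.9 K: K = (1.804, 0.921, 0.307), RR gives ψ = 0.521, H_out = 19.295 kJ/mol
  T = 328.4 K: K = (1.655, 0.857, 0.292), RR gives ψ = 0.373, H_out = 13.580 kJ/mol
  T = 325.6 K: K = (1.583, 0.826, 0.284), RR gives ψ = 0.278, H_out = 9.905 kJ/mol
  T = 324.2 K: K = (1.547, 0.810, 0.280), RR gives ψ = 0.222, H_out = 7.797 kJ/mol
Linear interpolation between T = 324.2 (H_out = 7.797) and T = 325.6 (H_out = 9.905) on hF = 9.108 gives T ≈ 325.1 K, at which ψ = 0.26.

T = 325.1 K, V/F = 0.26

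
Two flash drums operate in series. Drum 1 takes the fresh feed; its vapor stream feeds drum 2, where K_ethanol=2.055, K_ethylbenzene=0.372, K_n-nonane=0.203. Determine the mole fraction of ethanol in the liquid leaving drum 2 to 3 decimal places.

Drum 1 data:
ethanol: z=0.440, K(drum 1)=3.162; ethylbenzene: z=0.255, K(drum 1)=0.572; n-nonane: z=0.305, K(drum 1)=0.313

Drum 1:
Iterate (Newton) starting at ψ₁ = 0.55:
  ψ₁ = 0.550: g = -0.0450, g' = -0.881 → ψ₁ = 0.499
Converged at ψ₁ = 0.499.
Drum-1 compositions:
  ethanol: x = 0.212, y = 0.669
  ethylbenzene: x = 0.324, y = 0.185
  n-nonane: x = 0.464, y = 0.145
Drum-2 feed = drum-1 vapor: z₂ = (0.6693, 0.1855, 0.1453).
Drum 2:
Let ψ₂ = V/F and solve Σ zᵢ(Kᵢ−1)/(1+ψ₂(Kᵢ−1)) = 0.
Feasibility: ΣzᵢKᵢ = 1.474, Σzᵢ/Kᵢ = 1.540 — both > 1, two phases present.
Newton–Raphson from ψ₂ = 0.5:
  ψ₂ = 0.500: g = 0.1000, g' = -0.730 → ψ₂ = 0.637
  ψ₂ = 0.637: g = -0.0070, g' = -0.850 → ψ₂ = 0.629
Converged at ψ₂ = 0.629.
  ethanol: x = 0.402, y = 0.827
  ethylbenzene: x = 0.306, y = 0.114
  n-nonane: x = 0.291, y = 0.059

x_ethanol (drum 2) = 0.402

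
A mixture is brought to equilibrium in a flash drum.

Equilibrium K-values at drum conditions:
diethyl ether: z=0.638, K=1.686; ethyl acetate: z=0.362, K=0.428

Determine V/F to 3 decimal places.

Rachford–Rice: g(V/F) = Σ zᵢ(Kᵢ−1)/(1+V/F(Kᵢ−1)) = 0.
Feasibility: ΣzᵢKᵢ = 1.231, Σzᵢ/Kᵢ = 1.224 — both > 1, two phases present.
Binary case is linear: z₁(K₁−1)(1+V/F(K₂−1)) + z₂(K₂−1)(1+V/F(K₁−1)) = 0
⇒ V/F = [z₁(K₁−1)+z₂(K₂−1)] / [−(K₁−1)(K₂−1)] = 0.2306/0.3924 = 0.588

V/F = 0.588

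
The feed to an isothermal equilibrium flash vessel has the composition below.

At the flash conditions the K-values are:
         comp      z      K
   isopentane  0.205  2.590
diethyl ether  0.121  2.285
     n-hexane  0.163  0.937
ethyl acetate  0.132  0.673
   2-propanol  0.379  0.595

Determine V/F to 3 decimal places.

Rachford–Rice: g(V/F) = Σ zᵢ(Kᵢ−1)/(1+V/F(Kᵢ−1)) = 0.
g(0) = ΣzᵢKᵢ − 1 = 0.275 and g(1) = 1 − Σzᵢ/Kᵢ = -0.139, so a root lies in (0, 1).
Newton iteration, V/F⁰ = 0.42:
  V/F = 0.420: g = 0.0509, g' = -0.381 → V/F = 0.554
  V/F = 0.554: g = 0.0030, g' = -0.340 → V/F = 0.562
Converged at V/F = 0.562.

V/F = 0.562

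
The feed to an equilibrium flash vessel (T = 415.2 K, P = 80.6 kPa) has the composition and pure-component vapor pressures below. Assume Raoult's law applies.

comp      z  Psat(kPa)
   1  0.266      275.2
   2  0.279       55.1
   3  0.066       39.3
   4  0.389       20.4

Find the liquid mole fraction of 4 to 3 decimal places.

x_4 = 0.443

Raoult's law: Kᵢ = Pᵢˢᵃᵗ/P = Pᵢˢᵃᵗ/80.6.
  K_1 = 275.2/80.6 = 3.41439, K_2 = 55.1/80.6 = 0.68362, K_3 = 39.3/80.6 = 0.48759, K_4 = 20.4/80.6 = 0.25310
Material balance + equilibrium reduce to Σ zᵢ(Kᵢ−1)/(1+ψ(Kᵢ−1)) = 0.
Feasibility: ΣzᵢKᵢ = 1.230, Σzᵢ/Kᵢ = 2.158 — both > 1, two phases present.
Iterate (Newton) starting at ψ = 0.5:
  ψ = 0.500: g = -0.3231, g' = -0.942 → ψ = 0.157
  ψ = 0.157: g = 0.0069, g' = -1.145 → ψ = 0.163
Converged at ψ = 0.163.
Compositions from xᵢ = zᵢ/(1+ψ(Kᵢ−1)), yᵢ = Kᵢxᵢ:
  1: x = 0.191, y = 0.652
  2: x = 0.294, y = 0.201
  3: x = 0.072, y = 0.035
  4: x = 0.443, y = 0.112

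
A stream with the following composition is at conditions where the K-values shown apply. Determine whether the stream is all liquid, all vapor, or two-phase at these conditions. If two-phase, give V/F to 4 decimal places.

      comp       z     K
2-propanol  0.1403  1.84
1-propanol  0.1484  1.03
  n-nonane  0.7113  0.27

ΣzᵢKᵢ = 0.6031; Σzᵢ/Kᵢ = 2.8548.
Since ΣzᵢKᵢ < 1 the mixture is below its bubble point — single liquid phase.

all liquid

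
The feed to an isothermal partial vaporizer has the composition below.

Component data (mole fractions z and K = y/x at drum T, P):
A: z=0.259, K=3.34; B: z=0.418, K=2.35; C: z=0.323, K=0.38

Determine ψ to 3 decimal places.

ψ = 0.897

Let ψ = V/F and solve Σ zᵢ(Kᵢ−1)/(1+ψ(Kᵢ−1)) = 0.
Feasibility: ΣzᵢKᵢ = 1.970, Σzᵢ/Kᵢ = 1.105 — both > 1, two phases present.
Newton–Raphson from ψ = 0.5:
  ψ = 0.500: g = 0.3260, g' = -0.833 → ψ = 0.891
  ψ = 0.891: g = 0.0051, g' = -0.926 → ψ = 0.897
Converged at ψ = 0.897.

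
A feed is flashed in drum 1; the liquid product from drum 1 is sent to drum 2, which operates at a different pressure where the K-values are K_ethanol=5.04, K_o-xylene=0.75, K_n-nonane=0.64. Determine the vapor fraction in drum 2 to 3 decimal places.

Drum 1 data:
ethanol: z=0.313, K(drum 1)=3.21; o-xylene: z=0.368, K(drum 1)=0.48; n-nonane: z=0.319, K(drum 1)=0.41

V/F (drum 2) = 0.462

Drum 1:
Newton–Raphson from ψ₁ = 0.61:
  ψ₁ = 0.610: g = -0.2797, g' = -0.762 → ψ₁ = 0.243
  ψ₁ = 0.243: g = 0.0115, g' = -0.929 → ψ₁ = 0.255
Converged at ψ₁ = 0.255.
Drum-1 compositions:
  ethanol: x = 0.200, y = 0.642
  o-xylene: x = 0.424, y = 0.204
  n-nonane: x = 0.376, y = 0.154
Drum-2 feed = drum-1 liquid: z₂ = (0.2001, 0.4243, 0.3756).
Drum 2:
Newton–Raphson from ψ₂ = 0.61:
  ψ₂ = 0.610: g = -0.0651, g' = -0.389 → ψ₂ = 0.443
  ψ₂ = 0.443: g = 0.0098, g' = -0.522 → ψ₂ = 0.461
  ψ₂ = 0.461: g = 0.0002, g' = -0.502 → ψ₂ = 0.462
Converged at ψ₂ = 0.462.
  ethanol: x = 0.070, y = 0.352
  o-xylene: x = 0.480, y = 0.360
  n-nonane: x = 0.450, y = 0.288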